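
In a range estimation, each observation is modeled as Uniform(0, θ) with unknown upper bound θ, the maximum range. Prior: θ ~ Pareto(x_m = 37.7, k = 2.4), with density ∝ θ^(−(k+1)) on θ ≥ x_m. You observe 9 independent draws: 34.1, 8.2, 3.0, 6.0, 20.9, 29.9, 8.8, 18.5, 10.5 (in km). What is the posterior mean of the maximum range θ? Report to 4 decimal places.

41.3250

A Pareto(scale x_m, shape k) prior on the upper bound θ of Uniform(0, θ) is conjugate: posterior is Pareto(max(x_m, max xᵢ), k + n).
Sample maximum = 34.1; prior scale x_m = 37.7 → posterior scale = max = 37.7.
Posterior shape = 2.4 + 9 = 11.4.
E[θ|data] = k·x_m/(k−1) = 11.4·37.7/10.4 = 41.3250.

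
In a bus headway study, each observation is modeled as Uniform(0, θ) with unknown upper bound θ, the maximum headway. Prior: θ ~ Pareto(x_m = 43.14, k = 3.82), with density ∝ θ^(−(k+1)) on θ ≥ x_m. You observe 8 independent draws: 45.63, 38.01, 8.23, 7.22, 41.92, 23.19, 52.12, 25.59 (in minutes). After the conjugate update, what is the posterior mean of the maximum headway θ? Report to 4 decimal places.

56.9370

A Pareto(scale x_m, shape k) prior on the upper bound θ of Uniform(0, θ) is conjugate: posterior is Pareto(max(x_m, max xᵢ), k + n).
Sample maximum = 52.12; prior scale x_m = 43.14 → posterior scale = max = 52.12.
Posterior shape = 3.82 + 8 = 11.82.
E[θ|data] = k·x_m/(k−1) = 11.82·52.12/10.82 = 56.9370.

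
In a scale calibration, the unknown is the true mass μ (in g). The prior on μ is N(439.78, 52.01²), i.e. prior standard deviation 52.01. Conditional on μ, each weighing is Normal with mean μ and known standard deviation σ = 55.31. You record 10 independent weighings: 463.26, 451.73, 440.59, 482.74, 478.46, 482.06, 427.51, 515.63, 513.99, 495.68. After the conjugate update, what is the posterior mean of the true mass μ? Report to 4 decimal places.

For Normal data with known variance σ², a Normal(μ₀, σ₀²) prior on μ is conjugate. Posterior precision = 1/σ₀² + n/σ²; posterior mean is the precision-weighted average of μ₀ and x̄.
Σxᵢ = 463.26 + 451.73 + 440.59 + 482.74 + 478.46 + 482.06 + 427.51 + 515.63 + 513.99 + 495.68 = 4751.65, so n·x̄ = 4751.65.
σ₀² = 52.01² = 2705.0401, σ² = 55.31² = 3059.1961; σ² + n·σ₀² = 3059.1961 + 10·2705.0401 = 30109.5971.
Posterior mean = (μ₀/σ₀² + n·x̄/σ²)/(1/σ₀² + n/σ²) = (σ²·μ₀ + σ₀²·n·x̄)/(σ² + n·σ₀²) = (3059.1961·439.78 + 2705.0401·4751.65)/30109.5971 = 14198777.052023/30109.5971 = 471.5698.

471.5698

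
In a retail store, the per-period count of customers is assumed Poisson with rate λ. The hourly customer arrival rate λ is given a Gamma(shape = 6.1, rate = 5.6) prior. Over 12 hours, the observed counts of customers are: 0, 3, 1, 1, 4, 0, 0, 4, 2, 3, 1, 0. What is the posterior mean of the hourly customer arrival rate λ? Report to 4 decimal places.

With a Gamma(shape α, rate β) prior, the Poisson likelihood is conjugate: the posterior is Gamma(α + ΣXᵢ, β + n).
Sum of counts S = 19 over n = 12 hours.
Posterior: Gamma(α+S, β+n) = Gamma(6.1+19, 5.6+12) = Gamma(25.1, 17.6).
Posterior mean = α/β = 25.1/17.6 = 1.4261.

1.4261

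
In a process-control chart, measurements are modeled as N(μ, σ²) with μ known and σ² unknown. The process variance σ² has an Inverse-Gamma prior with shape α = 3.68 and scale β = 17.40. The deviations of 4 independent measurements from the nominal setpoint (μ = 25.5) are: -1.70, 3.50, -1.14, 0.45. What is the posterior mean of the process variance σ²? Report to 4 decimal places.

With known mean μ and an Inverse-Gamma(α, β) prior on σ², the Normal likelihood is conjugate: posterior is Inv-Gamma(α + n/2, β + Σ(xᵢ−μ)²/2).
Σ(xᵢ−μ)² = (-1.70)² + (3.50)² + (-1.14)² + (0.45)² = 16.6421.
Posterior: Inv-Gamma(3.68 + 4/2, 17.40 + 16.6421/2) = Inv-Gamma(5.68, 25.72105).
E[σ²|data] = β/(α−1) = 25.72105/4.68 = 5.4960.

5.4960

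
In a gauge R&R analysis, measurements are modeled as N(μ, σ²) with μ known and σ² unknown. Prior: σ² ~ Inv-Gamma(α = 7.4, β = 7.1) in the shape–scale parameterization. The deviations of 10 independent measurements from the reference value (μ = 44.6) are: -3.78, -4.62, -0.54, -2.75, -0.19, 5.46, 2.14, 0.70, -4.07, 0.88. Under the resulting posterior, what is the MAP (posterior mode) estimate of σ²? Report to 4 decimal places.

4.1024

With known mean μ and an Inverse-Gamma(α, β) prior on σ², the Normal likelihood is conjugate: posterior is Inv-Gamma(α + n/2, β + Σ(xᵢ−μ)²/2).
Σ(xᵢ−μ)² = (-3.78)² + (-4.62)² + (-0.54)² + (-2.75)² + (-0.19)² + (5.46)² + (2.14)² + (0.70)² + (-4.07)² + (0.88)² = 95.7435.
Posterior: Inv-Gamma(7.4 + 10/2, 7.1 + 95.7435/2) = Inv-Gamma(12.40, 54.97175).
Mode = β/(α+1) = 54.97175/13.40 = 4.1024.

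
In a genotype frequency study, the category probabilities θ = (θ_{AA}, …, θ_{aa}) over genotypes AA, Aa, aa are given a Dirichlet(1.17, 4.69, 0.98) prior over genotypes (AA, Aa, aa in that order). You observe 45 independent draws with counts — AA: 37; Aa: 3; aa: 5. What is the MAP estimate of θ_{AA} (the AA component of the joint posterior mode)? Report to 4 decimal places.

The Dirichlet prior is conjugate to the Multinomial likelihood: each posterior αⱼ = prior αⱼ + observed count nⱼ.
Posterior concentration: (38.17, 7.69, 5.98), total = 51.84.
Joint mode component: (α_{AA}−1)/(Σα−K) = 37.17/48.84 = 0.7611.

0.7611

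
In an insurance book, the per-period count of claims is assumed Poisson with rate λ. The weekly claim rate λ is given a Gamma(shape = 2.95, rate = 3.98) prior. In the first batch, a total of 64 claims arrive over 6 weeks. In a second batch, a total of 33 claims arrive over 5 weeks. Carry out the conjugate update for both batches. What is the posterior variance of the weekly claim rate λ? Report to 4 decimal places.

0.4454

With a Gamma(shape α, rate β) prior, the Poisson likelihood is conjugate: the posterior is Gamma(α + ΣXᵢ, β + n).
After batch 1: Gamma(α+S, β+n) = Gamma(2.95+64, 3.98+6) = Gamma(66.95, 9.98).
After batch 2: Gamma(α+S, β+n) = Gamma(66.95+33, 9.98+5) = Gamma(99.95, 14.98).
Var = α/β² = 99.95/14.98² = 0.4454.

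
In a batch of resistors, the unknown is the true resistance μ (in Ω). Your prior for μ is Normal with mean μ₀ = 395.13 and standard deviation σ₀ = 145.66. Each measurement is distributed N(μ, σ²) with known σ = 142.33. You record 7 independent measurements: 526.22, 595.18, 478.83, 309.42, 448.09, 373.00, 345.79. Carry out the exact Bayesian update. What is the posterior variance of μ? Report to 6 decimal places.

For Normal data with known variance σ², a Normal(μ₀, σ₀²) prior on μ is conjugate. Posterior precision = 1/σ₀² + n/σ²; posterior mean is the precision-weighted average of μ₀ and x̄.
σ₀² = 145.66² = 21216.8356, σ² = 142.33² = 20257.8289; σ² + n·σ₀² = 20257.8289 + 7·21216.8356 = 168775.6781.
Posterior precision = 1/σ₀² + n/σ² = 1/21216.8356 + 7/20257.8289 = (σ² + n·σ₀²)/(σ₀²σ²) = 168775.6781/(21216.8356·20257.8289); posterior variance σₙ² = σ₀²σ²/(σ² + n·σ₀²) = 21216.8356·20257.8289/168775.6781 = 2546.617085.

2546.617085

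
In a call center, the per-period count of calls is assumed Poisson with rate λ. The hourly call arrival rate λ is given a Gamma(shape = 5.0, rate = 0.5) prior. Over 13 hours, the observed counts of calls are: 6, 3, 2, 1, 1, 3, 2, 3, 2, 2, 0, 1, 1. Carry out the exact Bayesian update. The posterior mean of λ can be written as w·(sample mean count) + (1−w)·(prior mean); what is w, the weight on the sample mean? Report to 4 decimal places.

0.9630

With a Gamma(shape α, rate β) prior, the Poisson likelihood is conjugate: the posterior is Gamma(α + ΣXᵢ, β + n).
Posterior mean = (α₀+S)/(β₀+n) = [n/(β₀+n)]·(S/n) + [β₀/(β₀+n)]·(α₀/β₀), so only n and β₀ enter the weight.
Weight on data w = n/(β₀+n) = 13/(0.5+13) = 13/13.5 = 0.9630.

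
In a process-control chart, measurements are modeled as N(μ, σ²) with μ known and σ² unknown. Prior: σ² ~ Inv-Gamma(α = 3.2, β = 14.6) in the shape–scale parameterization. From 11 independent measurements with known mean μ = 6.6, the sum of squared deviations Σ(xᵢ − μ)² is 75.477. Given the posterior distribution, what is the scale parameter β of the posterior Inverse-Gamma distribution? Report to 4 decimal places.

52.3385

With known mean μ and an Inverse-Gamma(α, β) prior on σ², the Normal likelihood is conjugate: posterior is Inv-Gamma(α + n/2, β + Σ(xᵢ−μ)²/2).
Posterior: Inv-Gamma(3.2 + 11/2, 14.6 + 75.477/2) = Inv-Gamma(8.70, 52.3385).
Posterior β = 52.3385.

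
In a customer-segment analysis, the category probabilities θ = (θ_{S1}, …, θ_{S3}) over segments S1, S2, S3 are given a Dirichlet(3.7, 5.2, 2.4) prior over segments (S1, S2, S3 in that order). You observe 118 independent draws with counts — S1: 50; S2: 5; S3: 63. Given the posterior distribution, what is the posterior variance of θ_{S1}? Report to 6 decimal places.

0.001864

The Dirichlet prior is conjugate to the Multinomial likelihood: each posterior αⱼ = prior αⱼ + observed count nⱼ.
Posterior concentration: (53.7, 10.2, 65.4), total = 129.3.
Var[θ_j] = α_j(Σα−α_j)/((Σα)²(Σα+1)) = 53.7·75.6/(129.3²·130.3) = 0.001864.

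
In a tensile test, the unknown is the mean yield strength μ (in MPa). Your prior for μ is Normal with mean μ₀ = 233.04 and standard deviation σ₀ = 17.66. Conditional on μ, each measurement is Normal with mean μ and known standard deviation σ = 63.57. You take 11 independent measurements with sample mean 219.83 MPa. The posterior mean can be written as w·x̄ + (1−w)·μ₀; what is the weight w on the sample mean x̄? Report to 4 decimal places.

For Normal data with known variance σ², a Normal(μ₀, σ₀²) prior on μ is conjugate. Posterior precision = 1/σ₀² + n/σ²; posterior mean is the precision-weighted average of μ₀ and x̄.
σ₀² = 17.66² = 311.8756, σ² = 63.57² = 4041.1449. Prior precision 1/σ₀² = 1/311.8756; data precision n/σ² = 11/4041.1449.
w = (n/σ²)/(1/σ₀² + n/σ²) = n·σ₀²/(σ² + n·σ₀²) = 11·311.8756/(4041.1449 + 11·311.8756) = 3430.6316/7471.7765 = 0.4591.

0.4591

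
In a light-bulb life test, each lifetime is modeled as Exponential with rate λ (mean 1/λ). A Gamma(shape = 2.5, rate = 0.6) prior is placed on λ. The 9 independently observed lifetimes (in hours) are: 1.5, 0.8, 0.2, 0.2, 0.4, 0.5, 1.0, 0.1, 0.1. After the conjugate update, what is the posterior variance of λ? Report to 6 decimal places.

With a Gamma(shape α, rate β) prior on the exponential rate λ, the posterior after n observations with total T = Σxᵢ is Gamma(α+n, β+T).
Sum of observations T = 4.8 hours; n = 9.
Posterior: Gamma(2.5+9, 0.6+4.8) = Gamma(11.5, 5.4).
Var = α/β² = 0.394376.

0.394376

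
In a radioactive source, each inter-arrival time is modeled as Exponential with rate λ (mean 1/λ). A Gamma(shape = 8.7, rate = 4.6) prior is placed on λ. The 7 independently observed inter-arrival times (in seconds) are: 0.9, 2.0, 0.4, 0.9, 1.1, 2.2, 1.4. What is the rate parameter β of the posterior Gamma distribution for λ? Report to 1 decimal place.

With a Gamma(shape α, rate β) prior on the exponential rate λ, the posterior after n observations with total T = Σxᵢ is Gamma(α+n, β+T).
Sum of observations T = 8.9 seconds; n = 7.
Posterior: Gamma(8.7+7, 4.6+8.9) = Gamma(15.7, 13.5).
Posterior β = 13.5.

13.5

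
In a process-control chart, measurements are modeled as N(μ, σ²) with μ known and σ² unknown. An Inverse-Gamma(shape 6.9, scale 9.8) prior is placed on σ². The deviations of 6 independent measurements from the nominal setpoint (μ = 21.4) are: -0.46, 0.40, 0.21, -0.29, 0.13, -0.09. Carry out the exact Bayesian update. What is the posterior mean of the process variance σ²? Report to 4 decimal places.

With known mean μ and an Inverse-Gamma(α, β) prior on σ², the Normal likelihood is conjugate: posterior is Inv-Gamma(α + n/2, β + Σ(xᵢ−μ)²/2).
Σ(xᵢ−μ)² = (-0.46)² + (0.40)² + (0.21)² + (-0.29)² + (0.13)² + (-0.09)² = 0.5248.
Posterior: Inv-Gamma(6.9 + 6/2, 9.8 + 0.5248/2) = Inv-Gamma(9.90, 10.06240).
E[σ²|data] = β/(α−1) = 10.06240/8.90 = 1.1306.

1.1306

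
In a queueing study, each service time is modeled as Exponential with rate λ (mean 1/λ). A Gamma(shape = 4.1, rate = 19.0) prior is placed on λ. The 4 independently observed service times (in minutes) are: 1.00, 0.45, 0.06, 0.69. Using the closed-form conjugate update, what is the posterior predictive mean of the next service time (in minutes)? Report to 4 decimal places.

With a Gamma(shape α, rate β) prior on the exponential rate λ, the posterior after n observations with total T = Σxᵢ is Gamma(α+n, β+T).
Sum of observations T = 2.20 minutes; n = 4.
Posterior: Gamma(4.1+4, 19.0+2.20) = Gamma(8.1, 21.20).
The predictive distribution for the next observation is Lomax; its mean is β/(α−1) = 21.20/7.1 = 2.9859.

2.9859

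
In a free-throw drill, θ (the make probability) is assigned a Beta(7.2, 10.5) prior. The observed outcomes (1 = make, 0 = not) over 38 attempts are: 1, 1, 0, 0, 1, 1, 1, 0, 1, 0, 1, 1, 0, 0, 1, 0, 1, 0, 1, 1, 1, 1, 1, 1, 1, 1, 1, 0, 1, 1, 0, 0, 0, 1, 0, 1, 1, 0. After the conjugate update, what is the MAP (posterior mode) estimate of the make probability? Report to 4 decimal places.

0.5624

The Beta prior is conjugate to a Binomial/Bernoulli likelihood; the update adds successes to α and failures to β.
Posterior: Beta(α+k, β+n−k) = Beta(7.2+24, 10.5+14) = Beta(31.2, 24.5).
Mode of Beta(a,b) for a,b>1 is (a−1)/(a+b−2) = 30.2/53.7 = 0.5624.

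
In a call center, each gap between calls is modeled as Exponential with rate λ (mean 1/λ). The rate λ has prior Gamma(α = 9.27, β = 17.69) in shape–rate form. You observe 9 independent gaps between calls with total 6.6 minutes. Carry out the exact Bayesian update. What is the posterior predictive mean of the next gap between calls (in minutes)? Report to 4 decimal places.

1.4065

With a Gamma(shape α, rate β) prior on the exponential rate λ, the posterior after n observations with total T = Σxᵢ is Gamma(α+n, β+T).
Posterior: Gamma(9.27+9, 17.69+6.6) = Gamma(18.27, 24.29).
The predictive distribution for the next observation is Lomax; its mean is β/(α−1) = 24.29/17.27 = 1.4065.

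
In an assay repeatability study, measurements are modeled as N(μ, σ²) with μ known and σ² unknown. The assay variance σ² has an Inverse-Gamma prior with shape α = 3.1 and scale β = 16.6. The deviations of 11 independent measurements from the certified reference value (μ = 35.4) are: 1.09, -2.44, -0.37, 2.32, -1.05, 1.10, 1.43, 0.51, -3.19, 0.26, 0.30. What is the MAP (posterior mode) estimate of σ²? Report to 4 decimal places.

With known mean μ and an Inverse-Gamma(α, β) prior on σ², the Normal likelihood is conjugate: posterior is Inv-Gamma(α + n/2, β + Σ(xᵢ−μ)²/2).
Σ(xᵢ−μ)² = (1.09)² + (-2.44)² + (-0.37)² + (2.32)² + (-1.05)² + (1.10)² + (1.43)² + (0.51)² + (-3.19)² + (0.26)² + (0.30)² = 27.6122.
Posterior: Inv-Gamma(3.1 + 11/2, 16.6 + 27.6122/2) = Inv-Gamma(8.60, 30.40610).
Mode = β/(α+1) = 30.40610/9.60 = 3.1673.

3.1673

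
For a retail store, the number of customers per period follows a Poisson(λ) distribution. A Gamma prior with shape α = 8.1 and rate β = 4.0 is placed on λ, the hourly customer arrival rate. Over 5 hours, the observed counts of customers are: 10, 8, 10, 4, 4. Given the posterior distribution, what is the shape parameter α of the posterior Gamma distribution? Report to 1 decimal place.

With a Gamma(shape α, rate β) prior, the Poisson likelihood is conjugate: the posterior is Gamma(α + ΣXᵢ, β + n).
Sum of counts S = 36 over n = 5 hours.
Posterior: Gamma(α+S, β+n) = Gamma(8.1+36, 4.0+5) = Gamma(44.1, 9.0).
Posterior α = 44.1.

44.1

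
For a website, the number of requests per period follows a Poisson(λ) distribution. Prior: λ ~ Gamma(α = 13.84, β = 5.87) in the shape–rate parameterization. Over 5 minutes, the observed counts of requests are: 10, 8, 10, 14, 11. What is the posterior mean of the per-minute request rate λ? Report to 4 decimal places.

6.1490

With a Gamma(shape α, rate β) prior, the Poisson likelihood is conjugate: the posterior is Gamma(α + ΣXᵢ, β + n).
Sum of counts S = 53 over n = 5 minutes.
Posterior: Gamma(α+S, β+n) = Gamma(13.84+53, 5.87+5) = Gamma(66.84, 10.87).
Posterior mean = α/β = 66.84/10.87 = 6.1490.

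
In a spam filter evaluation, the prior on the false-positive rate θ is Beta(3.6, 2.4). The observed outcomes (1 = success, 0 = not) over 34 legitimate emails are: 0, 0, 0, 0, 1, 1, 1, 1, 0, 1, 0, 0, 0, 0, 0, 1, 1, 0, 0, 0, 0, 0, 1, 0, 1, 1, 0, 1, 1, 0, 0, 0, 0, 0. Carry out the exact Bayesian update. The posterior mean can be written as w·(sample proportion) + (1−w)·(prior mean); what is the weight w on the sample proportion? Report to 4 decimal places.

0.8500

The Beta prior is conjugate to a Binomial/Bernoulli likelihood; the update adds successes to α and failures to β.
Posterior mean = (α₀+k)/(α₀+β₀+n) = [n/(α₀+β₀+n)]·(k/n) + [(α₀+β₀)/(α₀+β₀+n)]·α₀/(α₀+β₀), so only n and the prior enter the weight.
The weight on the data is w = n/(α₀+β₀+n) = 34/(3.6+2.4+34) = 34/40.0 = 0.8500.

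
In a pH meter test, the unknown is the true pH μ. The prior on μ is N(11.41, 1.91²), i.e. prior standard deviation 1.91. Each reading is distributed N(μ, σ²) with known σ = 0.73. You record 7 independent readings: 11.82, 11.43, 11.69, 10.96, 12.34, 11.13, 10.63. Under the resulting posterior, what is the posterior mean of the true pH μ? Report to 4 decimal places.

For Normal data with known variance σ², a Normal(μ₀, σ₀²) prior on μ is conjugate. Posterior precision = 1/σ₀² + n/σ²; posterior mean is the precision-weighted average of μ₀ and x̄.
Σxᵢ = 11.82 + 11.43 + 11.69 + 10.96 + 12.34 + 11.13 + 10.63 = 80, so n·x̄ = 80.
σ₀² = 1.91² = 3.6481, σ² = 0.73² = 0.5329; σ² + n·σ₀² = 0.5329 + 7·3.6481 = 26.0696.
Posterior mean = (μ₀/σ₀² + n·x̄/σ²)/(1/σ₀² + n/σ²) = (σ²·μ₀ + σ₀²·n·x̄)/(σ² + n·σ₀²) = (0.5329·11.41 + 3.6481·80)/26.0696 = 297.928389/26.0696 = 11.4282.

11.4282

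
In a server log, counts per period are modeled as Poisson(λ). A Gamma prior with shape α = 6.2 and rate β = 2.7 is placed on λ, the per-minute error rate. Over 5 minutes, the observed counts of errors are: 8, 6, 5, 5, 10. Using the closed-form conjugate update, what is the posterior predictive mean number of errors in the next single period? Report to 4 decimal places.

5.2208

With a Gamma(shape α, rate β) prior, the Poisson likelihood is conjugate: the posterior is Gamma(α + ΣXᵢ, β + n).
Sum of counts S = 34 over n = 5 minutes.
Posterior: Gamma(α+S, β+n) = Gamma(6.2+34, 2.7+5) = Gamma(40.2, 7.7).
The predictive distribution for one future period is NegBinom with mean α/β = 5.2208.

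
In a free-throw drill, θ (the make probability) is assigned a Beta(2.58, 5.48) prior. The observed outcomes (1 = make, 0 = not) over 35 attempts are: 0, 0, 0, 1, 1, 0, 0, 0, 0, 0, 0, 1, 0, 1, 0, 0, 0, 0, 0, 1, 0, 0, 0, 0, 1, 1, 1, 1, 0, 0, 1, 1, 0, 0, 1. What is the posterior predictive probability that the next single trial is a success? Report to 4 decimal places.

0.3386

The Beta prior is conjugate to a Binomial/Bernoulli likelihood; the update adds successes to α and failures to β.
Posterior: Beta(α+k, β+n−k) = Beta(2.58+12, 5.48+23) = Beta(14.58, 28.48).
For a single future Bernoulli trial, P(success | data) = α/(α+β) = 0.3386.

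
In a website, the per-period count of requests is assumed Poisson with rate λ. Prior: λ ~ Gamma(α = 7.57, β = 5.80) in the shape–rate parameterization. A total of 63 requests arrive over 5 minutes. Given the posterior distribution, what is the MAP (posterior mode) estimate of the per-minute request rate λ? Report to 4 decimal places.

6.4417

With a Gamma(shape α, rate β) prior, the Poisson likelihood is conjugate: the posterior is Gamma(α + ΣXᵢ, β + n).
Posterior: Gamma(α+S, β+n) = Gamma(7.57+63, 5.80+5) = Gamma(70.57, 10.80).
Mode of Gamma(α,β) for α≥1 is (α−1)/β = 69.57/10.80 = 6.4417.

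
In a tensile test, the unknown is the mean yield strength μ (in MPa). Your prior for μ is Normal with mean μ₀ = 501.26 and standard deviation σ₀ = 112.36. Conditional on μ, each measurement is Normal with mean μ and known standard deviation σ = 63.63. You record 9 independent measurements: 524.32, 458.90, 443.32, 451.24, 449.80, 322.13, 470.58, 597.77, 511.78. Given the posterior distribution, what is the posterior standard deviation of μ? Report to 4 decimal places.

For Normal data with known variance σ², a Normal(μ₀, σ₀²) prior on μ is conjugate. Posterior precision = 1/σ₀² + n/σ²; posterior mean is the precision-weighted average of μ₀ and x̄.
σ₀² = 112.36² = 12624.7696, σ² = 63.63² = 4048.7769; σ² + n·σ₀² = 4048.7769 + 9·12624.7696 = 117671.7033.
Posterior precision = 1/σ₀² + n/σ² = 1/12624.7696 + 9/4048.7769 = (σ² + n·σ₀²)/(σ₀²σ²) = 117671.7033/(12624.7696·4048.7769); posterior variance σₙ² = σ₀²σ²/(σ² + n·σ₀²) = 12624.7696·4048.7769/117671.7033 = 434.385448.
Posterior SD = √σₙ² = √(12624.7696·4048.7769/117671.7033) = 20.8419.

20.8419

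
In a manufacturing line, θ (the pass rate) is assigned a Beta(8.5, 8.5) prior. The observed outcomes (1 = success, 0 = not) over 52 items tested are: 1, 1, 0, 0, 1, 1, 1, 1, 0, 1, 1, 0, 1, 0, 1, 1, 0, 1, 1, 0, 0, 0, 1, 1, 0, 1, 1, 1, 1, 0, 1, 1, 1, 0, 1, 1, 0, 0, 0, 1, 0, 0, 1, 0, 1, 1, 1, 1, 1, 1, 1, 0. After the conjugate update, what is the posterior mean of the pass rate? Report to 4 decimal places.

0.6014

The Beta prior is conjugate to a Binomial/Bernoulli likelihood; the update adds successes to α and failures to β.
Posterior: Beta(α+k, β+n−k) = Beta(8.5+33, 8.5+19) = Beta(41.5, 27.5).
Posterior mean = α/(α+β) = 41.5/69.0 = 0.6014.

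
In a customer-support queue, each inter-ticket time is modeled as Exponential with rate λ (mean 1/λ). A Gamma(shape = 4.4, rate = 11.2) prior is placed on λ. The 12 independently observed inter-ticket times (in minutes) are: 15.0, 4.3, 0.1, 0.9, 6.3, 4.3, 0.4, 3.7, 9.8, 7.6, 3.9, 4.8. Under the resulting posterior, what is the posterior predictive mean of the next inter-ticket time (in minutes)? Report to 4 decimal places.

4.6948

With a Gamma(shape α, rate β) prior on the exponential rate λ, the posterior after n observations with total T = Σxᵢ is Gamma(α+n, β+T).
Sum of observations T = 61.1 minutes; n = 12.
Posterior: Gamma(4.4+12, 11.2+61.1) = Gamma(16.4, 72.3).
The predictive distribution for the next observation is Lomax; its mean is β/(α−1) = 72.3/15.4 = 4.6948.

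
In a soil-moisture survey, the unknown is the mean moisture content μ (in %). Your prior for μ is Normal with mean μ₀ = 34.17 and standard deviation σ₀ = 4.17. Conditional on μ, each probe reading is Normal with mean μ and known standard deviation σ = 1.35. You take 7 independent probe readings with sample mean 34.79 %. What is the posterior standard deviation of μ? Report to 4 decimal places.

0.5065

For Normal data with known variance σ², a Normal(μ₀, σ₀²) prior on μ is conjugate. Posterior precision = 1/σ₀² + n/σ²; posterior mean is the precision-weighted average of μ₀ and x̄.
σ₀² = 4.17² = 17.3889, σ² = 1.35² = 1.8225; σ² + n·σ₀² = 1.8225 + 7·17.3889 = 123.5448.
Posterior precision = 1/σ₀² + n/σ² = 1/17.3889 + 7/1.8225 = (σ² + n·σ₀²)/(σ₀²σ²) = 123.5448/(17.3889·1.8225); posterior variance σₙ² = σ₀²σ²/(σ² + n·σ₀²) = 17.3889·1.8225/123.5448 = 0.256516.
Posterior SD = √σₙ² = √(17.3889·1.8225/123.5448) = 0.5065.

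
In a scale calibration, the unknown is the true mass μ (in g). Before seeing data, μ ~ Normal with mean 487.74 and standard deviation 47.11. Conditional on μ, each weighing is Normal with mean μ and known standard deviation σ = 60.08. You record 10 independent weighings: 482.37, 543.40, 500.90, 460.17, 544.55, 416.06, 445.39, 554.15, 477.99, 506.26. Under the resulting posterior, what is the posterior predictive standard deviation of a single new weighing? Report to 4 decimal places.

62.6105

For Normal data with known variance σ², a Normal(μ₀, σ₀²) prior on μ is conjugate. Posterior precision = 1/σ₀² + n/σ²; posterior mean is the precision-weighted average of μ₀ and x̄.
σ₀² = 47.11² = 2219.3521, σ² = 60.08² = 3609.6064; σ² + n·σ₀² = 3609.6064 + 10·2219.3521 = 25803.1274.
Posterior precision = 1/σ₀² + n/σ² = 1/2219.3521 + 10/3609.6064 = (σ² + n·σ₀²)/(σ₀²σ²) = 25803.1274/(2219.3521·3609.6064); posterior variance σₙ² = σ₀²σ²/(σ² + n·σ₀²) = 2219.3521·3609.6064/25803.1274 = 310.465759.
Predictive variance for one new observation = σₙ² + σ² = 2219.3521·3609.6064/25803.1274 + 3609.6064 = σ²·(σ₀² + 25803.1274)/25803.1274 = 3609.6064·28022.4795/25803.1274 = 3920.072159; SD = √(3609.6064·28022.4795/25803.1274) = 62.6105.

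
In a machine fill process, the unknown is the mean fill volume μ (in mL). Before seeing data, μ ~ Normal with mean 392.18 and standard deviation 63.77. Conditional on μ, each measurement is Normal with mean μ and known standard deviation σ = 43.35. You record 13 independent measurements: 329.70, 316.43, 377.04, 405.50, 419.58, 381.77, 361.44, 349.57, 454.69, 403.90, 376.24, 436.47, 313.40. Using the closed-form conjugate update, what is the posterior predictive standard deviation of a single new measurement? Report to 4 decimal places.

For Normal data with known variance σ², a Normal(μ₀, σ₀²) prior on μ is conjugate. Posterior precision = 1/σ₀² + n/σ²; posterior mean is the precision-weighted average of μ₀ and x̄.
σ₀² = 63.77² = 4066.6129, σ² = 43.35² = 1879.2225; σ² + n·σ₀² = 1879.2225 + 13·4066.6129 = 54745.1902.
Posterior precision = 1/σ₀² + n/σ² = 1/4066.6129 + 13/1879.2225 = (σ² + n·σ₀²)/(σ₀²σ²) = 54745.1902/(4066.6129·1879.2225); posterior variance σₙ² = σ₀²σ²/(σ² + n·σ₀²) = 4066.6129·1879.2225/54745.1902 = 139.593459.
Predictive variance for one new observation = σₙ² + σ² = 4066.6129·1879.2225/54745.1902 + 1879.2225 = σ²·(σ₀² + 54745.1902)/54745.1902 = 1879.2225·58811.8031/54745.1902 = 2018.815959; SD = √(1879.2225·58811.8031/54745.1902) = 44.9312.

44.9312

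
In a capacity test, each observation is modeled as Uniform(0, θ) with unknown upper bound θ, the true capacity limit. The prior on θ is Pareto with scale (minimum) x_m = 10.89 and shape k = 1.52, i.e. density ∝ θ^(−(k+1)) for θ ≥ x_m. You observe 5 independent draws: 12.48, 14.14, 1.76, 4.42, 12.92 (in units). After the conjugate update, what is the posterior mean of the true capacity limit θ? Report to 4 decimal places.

16.7016

A Pareto(scale x_m, shape k) prior on the upper bound θ of Uniform(0, θ) is conjugate: posterior is Pareto(max(x_m, max xᵢ), k + n).
Sample maximum = 14.14; prior scale x_m = 10.89 → posterior scale = max = 14.14.
Posterior shape = 1.52 + 5 = 6.52.
E[θ|data] = k·x_m/(k−1) = 6.52·14.14/5.52 = 16.7016.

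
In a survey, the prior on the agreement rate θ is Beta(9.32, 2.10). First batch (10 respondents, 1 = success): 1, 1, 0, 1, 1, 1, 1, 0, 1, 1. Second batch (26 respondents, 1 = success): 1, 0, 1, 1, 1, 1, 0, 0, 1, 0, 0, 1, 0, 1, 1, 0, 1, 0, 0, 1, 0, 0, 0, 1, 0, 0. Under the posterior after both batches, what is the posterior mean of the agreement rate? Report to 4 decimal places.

0.6183

The Beta prior is conjugate to a Binomial/Bernoulli likelihood; the update adds successes to α and failures to β.
After batch 1: Beta(9.32+8, 2.10+2) = Beta(17.32, 4.10).
After batch 2: Beta(17.32+12, 4.10+14) = Beta(29.32, 18.10).
Posterior mean = α/(α+β) = 29.32/47.42 = 0.6183.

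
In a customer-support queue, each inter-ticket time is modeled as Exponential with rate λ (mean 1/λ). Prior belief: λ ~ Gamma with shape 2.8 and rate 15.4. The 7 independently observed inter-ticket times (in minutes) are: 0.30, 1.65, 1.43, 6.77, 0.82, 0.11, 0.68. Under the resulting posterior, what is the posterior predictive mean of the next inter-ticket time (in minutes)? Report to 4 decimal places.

With a Gamma(shape α, rate β) prior on the exponential rate λ, the posterior after n observations with total T = Σxᵢ is Gamma(α+n, β+T).
Sum of observations T = 11.76 minutes; n = 7.
Posterior: Gamma(2.8+7, 15.4+11.76) = Gamma(9.8, 27.16).
The predictive distribution for the next observation is Lomax; its mean is β/(α−1) = 27.16/8.8 = 3.0864.

3.0864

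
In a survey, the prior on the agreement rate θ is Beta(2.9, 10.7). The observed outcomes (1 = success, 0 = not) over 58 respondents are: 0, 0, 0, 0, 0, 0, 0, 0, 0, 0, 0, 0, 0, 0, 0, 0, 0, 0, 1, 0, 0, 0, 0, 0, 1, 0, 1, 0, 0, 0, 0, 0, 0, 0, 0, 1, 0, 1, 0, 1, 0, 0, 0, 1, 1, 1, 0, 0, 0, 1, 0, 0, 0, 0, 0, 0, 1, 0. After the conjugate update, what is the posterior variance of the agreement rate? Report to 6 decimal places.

0.002155

The Beta prior is conjugate to a Binomial/Bernoulli likelihood; the update adds successes to α and failures to β.
Posterior: Beta(α+k, β+n−k) = Beta(2.9+11, 10.7+47) = Beta(13.9, 57.7).
Var = αβ/((α+β)²(α+β+1)) = 13.9·57.7/(71.6²·72.6) = 0.002155.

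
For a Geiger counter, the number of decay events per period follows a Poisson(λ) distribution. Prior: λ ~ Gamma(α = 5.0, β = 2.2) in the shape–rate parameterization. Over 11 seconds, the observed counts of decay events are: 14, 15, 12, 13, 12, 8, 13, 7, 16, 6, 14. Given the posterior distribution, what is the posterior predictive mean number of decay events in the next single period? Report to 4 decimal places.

10.2273

With a Gamma(shape α, rate β) prior, the Poisson likelihood is conjugate: the posterior is Gamma(α + ΣXᵢ, β + n).
Sum of counts S = 130 over n = 11 seconds.
Posterior: Gamma(α+S, β+n) = Gamma(5.0+130, 2.2+11) = Gamma(135.0, 13.2).
The predictive distribution for one future period is NegBinom with mean α/β = 10.2273.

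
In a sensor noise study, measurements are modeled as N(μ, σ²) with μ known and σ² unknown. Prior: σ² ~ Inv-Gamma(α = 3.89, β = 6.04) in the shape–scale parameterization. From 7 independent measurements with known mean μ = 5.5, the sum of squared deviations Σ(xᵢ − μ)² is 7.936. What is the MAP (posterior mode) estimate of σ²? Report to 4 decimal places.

With known mean μ and an Inverse-Gamma(α, β) prior on σ², the Normal likelihood is conjugate: posterior is Inv-Gamma(α + n/2, β + Σ(xᵢ−μ)²/2).
Posterior: Inv-Gamma(3.89 + 7/2, 6.04 + 7.936/2) = Inv-Gamma(7.39, 10.0080).
Mode = β/(α+1) = 10.0080/8.39 = 1.1928.

1.1928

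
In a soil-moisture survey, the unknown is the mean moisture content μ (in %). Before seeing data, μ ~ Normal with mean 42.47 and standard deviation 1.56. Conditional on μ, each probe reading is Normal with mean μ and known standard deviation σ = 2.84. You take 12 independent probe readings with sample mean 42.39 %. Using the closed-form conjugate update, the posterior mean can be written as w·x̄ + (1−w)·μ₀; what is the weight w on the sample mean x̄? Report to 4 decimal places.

For Normal data with known variance σ², a Normal(μ₀, σ₀²) prior on μ is conjugate. Posterior precision = 1/σ₀² + n/σ²; posterior mean is the precision-weighted average of μ₀ and x̄.
σ₀² = 1.56² = 2.4336, σ² = 2.84² = 8.0656. Prior precision 1/σ₀² = 1/2.4336; data precision n/σ² = 12/8.0656.
w = (n/σ²)/(1/σ₀² + n/σ²) = n·σ₀²/(σ² + n·σ₀²) = 12·2.4336/(8.0656 + 12·2.4336) = 29.2032/37.2688 = 0.7836.

0.7836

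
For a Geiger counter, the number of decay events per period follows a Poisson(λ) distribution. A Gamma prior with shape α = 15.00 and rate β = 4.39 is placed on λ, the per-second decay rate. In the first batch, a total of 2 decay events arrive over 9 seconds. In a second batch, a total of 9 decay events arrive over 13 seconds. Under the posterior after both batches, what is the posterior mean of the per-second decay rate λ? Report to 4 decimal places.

0.9852

With a Gamma(shape α, rate β) prior, the Poisson likelihood is conjugate: the posterior is Gamma(α + ΣXᵢ, β + n).
After batch 1: Gamma(α+S, β+n) = Gamma(15.00+2, 4.39+9) = Gamma(17.00, 13.39).
After batch 2: Gamma(α+S, β+n) = Gamma(17.00+9, 13.39+13) = Gamma(26.00, 26.39).
Posterior mean = α/β = 26.00/26.39 = 0.9852.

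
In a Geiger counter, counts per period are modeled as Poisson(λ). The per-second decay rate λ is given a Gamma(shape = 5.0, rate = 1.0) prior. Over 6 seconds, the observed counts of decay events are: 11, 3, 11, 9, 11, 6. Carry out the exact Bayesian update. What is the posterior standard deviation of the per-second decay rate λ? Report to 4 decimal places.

With a Gamma(shape α, rate β) prior, the Poisson likelihood is conjugate: the posterior is Gamma(α + ΣXᵢ, β + n).
Sum of counts S = 51 over n = 6 seconds.
Posterior: Gamma(α+S, β+n) = Gamma(5.0+51, 1.0+6) = Gamma(56.0, 7.0).
SD = √α/β = √56.0/7.0 = 1.0690.

1.0690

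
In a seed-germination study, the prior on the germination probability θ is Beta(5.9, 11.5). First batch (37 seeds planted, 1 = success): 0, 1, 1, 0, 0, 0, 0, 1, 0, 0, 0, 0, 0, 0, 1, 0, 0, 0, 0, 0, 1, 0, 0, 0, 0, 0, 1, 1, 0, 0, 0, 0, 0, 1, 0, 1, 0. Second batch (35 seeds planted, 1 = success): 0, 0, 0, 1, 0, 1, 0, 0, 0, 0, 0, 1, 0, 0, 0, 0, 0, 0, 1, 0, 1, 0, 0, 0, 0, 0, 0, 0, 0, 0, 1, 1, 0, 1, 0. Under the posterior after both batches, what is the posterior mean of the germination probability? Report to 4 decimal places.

The Beta prior is conjugate to a Binomial/Bernoulli likelihood; the update adds successes to α and failures to β.
After batch 1: Beta(5.9+9, 11.5+28) = Beta(14.9, 39.5).
After batch 2: Beta(14.9+8, 39.5+27) = Beta(22.9, 66.5).
Posterior mean = α/(α+β) = 22.9/89.4 = 0.2562.

0.2562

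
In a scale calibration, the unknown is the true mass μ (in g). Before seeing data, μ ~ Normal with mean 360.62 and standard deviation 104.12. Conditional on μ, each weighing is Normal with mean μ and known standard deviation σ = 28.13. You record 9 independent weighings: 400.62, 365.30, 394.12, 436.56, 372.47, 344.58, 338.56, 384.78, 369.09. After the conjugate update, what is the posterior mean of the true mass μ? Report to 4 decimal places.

For Normal data with known variance σ², a Normal(μ₀, σ₀²) prior on μ is conjugate. Posterior precision = 1/σ₀² + n/σ²; posterior mean is the precision-weighted average of μ₀ and x̄.
Σxᵢ = 400.62 + 365.30 + 394.12 + 436.56 + 372.47 + 344.58 + 338.56 + 384.78 + 369.09 = 3406.08, so n·x̄ = 3406.08.
σ₀² = 104.12² = 10840.9744, σ² = 28.13² = 791.2969; σ² + n·σ₀² = 791.2969 + 9·10840.9744 = 98360.0665.
Posterior mean = (μ₀/σ₀² + n·x̄/σ²)/(1/σ₀² + n/σ²) = (σ²·μ₀ + σ₀²·n·x̄)/(σ² + n·σ₀²) = (791.2969·360.62 + 10840.9744·3406.08)/98360.0665 = 37210583.57243/98360.0665 = 378.3099.

378.3099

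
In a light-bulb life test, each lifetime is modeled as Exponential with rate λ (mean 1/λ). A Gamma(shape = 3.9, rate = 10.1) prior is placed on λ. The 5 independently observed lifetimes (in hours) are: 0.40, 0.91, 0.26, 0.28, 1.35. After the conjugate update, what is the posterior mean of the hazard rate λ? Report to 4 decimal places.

With a Gamma(shape α, rate β) prior on the exponential rate λ, the posterior after n observations with total T = Σxᵢ is Gamma(α+n, β+T).
Sum of observations T = 3.20 hours; n = 5.
Posterior: Gamma(3.9+5, 10.1+3.20) = Gamma(8.9, 13.30).
Posterior mean of λ = α/β = 8.9/13.30 = 0.6692.

0.6692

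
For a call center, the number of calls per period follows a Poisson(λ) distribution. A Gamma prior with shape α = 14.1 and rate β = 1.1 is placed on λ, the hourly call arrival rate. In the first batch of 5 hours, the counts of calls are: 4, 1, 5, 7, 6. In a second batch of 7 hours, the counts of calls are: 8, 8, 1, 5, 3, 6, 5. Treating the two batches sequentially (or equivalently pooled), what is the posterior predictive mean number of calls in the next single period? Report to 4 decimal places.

With a Gamma(shape α, rate β) prior, the Poisson likelihood is conjugate: the posterior is Gamma(α + ΣXᵢ, β + n).
Batch 1: sum of counts S = 23 over n = 5 hours.
After batch 1: Gamma(α+S, β+n) = Gamma(14.1+23, 1.1+5) = Gamma(37.1, 6.1).
Batch 2: sum of counts S = 36 over n = 7 hours.
After batch 2: Gamma(α+S, β+n) = Gamma(37.1+36, 6.1+7) = Gamma(73.1, 13.1).
The predictive distribution for one future period is NegBinom with mean α/β = 5.5802.

5.5802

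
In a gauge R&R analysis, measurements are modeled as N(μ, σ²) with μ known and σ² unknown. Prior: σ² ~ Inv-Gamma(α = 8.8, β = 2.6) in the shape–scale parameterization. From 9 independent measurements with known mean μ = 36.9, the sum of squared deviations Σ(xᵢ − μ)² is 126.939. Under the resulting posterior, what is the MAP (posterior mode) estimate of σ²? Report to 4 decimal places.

4.6202

With known mean μ and an Inverse-Gamma(α, β) prior on σ², the Normal likelihood is conjugate: posterior is Inv-Gamma(α + n/2, β + Σ(xᵢ−μ)²/2).
Posterior: Inv-Gamma(8.8 + 9/2, 2.6 + 126.939/2) = Inv-Gamma(13.30, 66.0695).
Mode = β/(α+1) = 66.0695/14.30 = 4.6202.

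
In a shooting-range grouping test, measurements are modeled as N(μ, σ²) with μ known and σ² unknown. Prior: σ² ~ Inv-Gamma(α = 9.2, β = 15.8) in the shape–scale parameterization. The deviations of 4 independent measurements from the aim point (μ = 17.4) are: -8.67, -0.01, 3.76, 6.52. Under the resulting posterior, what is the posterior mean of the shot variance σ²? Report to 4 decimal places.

8.0106

With known mean μ and an Inverse-Gamma(α, β) prior on σ², the Normal likelihood is conjugate: posterior is Inv-Gamma(α + n/2, β + Σ(xᵢ−μ)²/2).
Σ(xᵢ−μ)² = (-8.67)² + (-0.01)² + (3.76)² + (6.52)² = 131.8170.
Posterior: Inv-Gamma(9.2 + 4/2, 15.8 + 131.8170/2) = Inv-Gamma(11.20, 81.70850).
E[σ²|data] = β/(α−1) = 81.70850/10.20 = 8.0106.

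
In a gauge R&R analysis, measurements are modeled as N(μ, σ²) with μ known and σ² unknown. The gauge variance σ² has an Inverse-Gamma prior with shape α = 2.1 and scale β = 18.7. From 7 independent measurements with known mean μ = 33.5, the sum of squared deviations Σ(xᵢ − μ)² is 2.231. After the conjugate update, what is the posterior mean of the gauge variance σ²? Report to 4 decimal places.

4.3077

With known mean μ and an Inverse-Gamma(α, β) prior on σ², the Normal likelihood is conjugate: posterior is Inv-Gamma(α + n/2, β + Σ(xᵢ−μ)²/2).
Posterior: Inv-Gamma(2.1 + 7/2, 18.7 + 2.231/2) = Inv-Gamma(5.60, 19.8155).
E[σ²|data] = β/(α−1) = 19.8155/4.60 = 4.3077.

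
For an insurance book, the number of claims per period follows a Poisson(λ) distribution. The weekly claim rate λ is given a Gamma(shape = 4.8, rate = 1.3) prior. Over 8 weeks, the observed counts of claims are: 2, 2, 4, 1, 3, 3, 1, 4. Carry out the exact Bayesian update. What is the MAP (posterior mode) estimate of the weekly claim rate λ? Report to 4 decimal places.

2.5591

With a Gamma(shape α, rate β) prior, the Poisson likelihood is conjugate: the posterior is Gamma(α + ΣXᵢ, β + n).
Sum of counts S = 20 over n = 8 weeks.
Posterior: Gamma(α+S, β+n) = Gamma(4.8+20, 1.3+8) = Gamma(24.8, 9.3).
Mode of Gamma(α,β) for α≥1 is (α−1)/β = 23.8/9.3 = 2.5591.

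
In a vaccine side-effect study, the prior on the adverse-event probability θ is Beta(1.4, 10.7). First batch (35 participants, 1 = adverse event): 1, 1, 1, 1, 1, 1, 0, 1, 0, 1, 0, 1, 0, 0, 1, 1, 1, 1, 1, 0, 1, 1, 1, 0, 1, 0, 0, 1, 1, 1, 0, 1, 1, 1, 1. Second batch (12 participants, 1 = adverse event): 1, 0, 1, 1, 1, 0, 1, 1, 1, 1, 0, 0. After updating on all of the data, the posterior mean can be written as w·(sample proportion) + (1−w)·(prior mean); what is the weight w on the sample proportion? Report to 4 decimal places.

0.7953

The Beta prior is conjugate to a Binomial/Bernoulli likelihood; the update adds successes to α and failures to β.
Total number of participants: n = 35 + 12 = 47.
Posterior mean = (α₀+k)/(α₀+β₀+n) = [n/(α₀+β₀+n)]·(k/n) + [(α₀+β₀)/(α₀+β₀+n)]·α₀/(α₀+β₀), so only n and the prior enter the weight.
The weight on the data is w = n/(α₀+β₀+n) = 47/(1.4+10.7+47) = 47/59.1 = 0.7953.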